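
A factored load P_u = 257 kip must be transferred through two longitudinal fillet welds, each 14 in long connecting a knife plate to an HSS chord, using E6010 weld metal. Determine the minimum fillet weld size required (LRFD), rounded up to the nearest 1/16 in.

w = 1/2 in

E60XX → F_EXX = 60 ksi.
Total weld length L = 28 in.
Required throat t_e = P_u / (φ × 0.6 F_EXX × L) = 257 / (0.75 × 0.6 × 60 × 28) = 0.3399 in.
Required leg w = t_e / 0.707 = 0.4808 in → use 1/2 in.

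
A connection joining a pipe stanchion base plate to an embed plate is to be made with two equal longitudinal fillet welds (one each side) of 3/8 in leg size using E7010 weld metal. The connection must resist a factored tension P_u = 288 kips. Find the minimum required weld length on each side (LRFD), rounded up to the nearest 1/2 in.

L = 17.5 in on each side

E70XX → F_EXX = 70 ksi.
Throat t_e = 0.707 × 0.375 = 0.2651 in.
φr_n = 0.75 × 0.6 × 70 × 0.2651 = 8.351 kips/in.
L_req = P_u / φr_n = 288 / 8.351 = 34.49 in total.
Per side: 34.49 / 2 = 17.24 in.
Round up → use L = 17.5 in on each side.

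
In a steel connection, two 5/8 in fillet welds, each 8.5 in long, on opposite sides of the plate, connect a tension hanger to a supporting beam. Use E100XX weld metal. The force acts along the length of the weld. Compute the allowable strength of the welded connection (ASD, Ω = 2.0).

E100XX → F_EXX = 100 ksi.
Effective throat t_e = 0.707 × 0.625 = 0.4419 in.
Total length L = 17 in; A_we = 0.4419 × 17 = 7.512 in².
F_nw = 0.6 F_EXX = 0.6 × 100 = 60 ksi.
R_n = 60 × 7.512 = 450.7 kips; R_n/Ω = 450.7/2.0 = 225.4 kips.

R_n/Ω ≈ 225 kips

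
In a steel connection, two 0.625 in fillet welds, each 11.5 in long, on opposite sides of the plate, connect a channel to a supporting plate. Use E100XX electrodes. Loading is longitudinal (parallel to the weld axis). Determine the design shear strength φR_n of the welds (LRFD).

φR_n ≈ 457 kips

E100XX → F_EXX = 100 ksi.
Effective throat t_e = 0.707 × 0.625 = 0.4419 in.
Total length L = 23 in; A_we = 0.4419 × 23 = 10.16 in².
F_nw = 0.6 F_EXX = 0.6 × 100 = 60 ksi.
φR_n = 0.75 × 60 × 10.16 = 457.3 kips.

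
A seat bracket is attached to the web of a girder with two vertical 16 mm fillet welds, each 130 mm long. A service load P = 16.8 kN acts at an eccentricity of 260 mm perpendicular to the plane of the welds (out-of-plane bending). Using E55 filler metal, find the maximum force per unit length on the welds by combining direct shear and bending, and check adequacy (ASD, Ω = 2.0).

f_max ≈ 778 N/mm; adequate

E55XX → F_EXX = 550 MPa.
L_w = 2 × 130 = 260 mm; section modulus (unit throat) S = 2 × L²/6 = 5633 mm².
Direct shear f_v = P/L_w = 16.8×10³/260 = 64.62 N/mm.
Moment M = P × e = 16.8×10³ × 260 = 4368000 N·mm; bending f_b = M/S = 775.4 N/mm.
f_max = √(f_v² + f_b²) = √(64.62² + 775.4²) = 778.1 N/mm.
r_n/Ω = (1/2.0) × 0.6 × 550 × (0.707 × 16) = 1866 N/mm → adequate.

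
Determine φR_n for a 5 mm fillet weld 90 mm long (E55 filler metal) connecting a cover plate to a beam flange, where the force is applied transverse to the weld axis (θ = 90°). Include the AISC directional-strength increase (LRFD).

E55XX → F_EXX = 550 MPa.
t_e = 0.707 × 5 = 3.535 mm; A_we = 3.535 × 90 = 318.1 mm².
Directional factor: 1.0 + 0.5 sin^1.5(90°) = 1.5.
F_nw = 0.6 × 550 × 1.5 = 495 MPa.
φR_n = 0.75 × 495 × 318.1 × 10⁻³ = 118.1 kN.

φR_n ≈ 118 kN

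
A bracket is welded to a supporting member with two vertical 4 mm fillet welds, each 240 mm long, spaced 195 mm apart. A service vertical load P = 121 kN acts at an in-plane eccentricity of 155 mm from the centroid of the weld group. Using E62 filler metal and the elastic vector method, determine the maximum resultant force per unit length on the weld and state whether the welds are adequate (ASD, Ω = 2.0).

E62XX → F_EXX = 620 MPa.
Total weld length L_w = 480 mm. Treat welds as unit-width lines.
Polar moment about centroid: J = 2[d³/12 + d(b/2)²] = 2[240³/12 + 240×97.5²] = 6867000 mm³.
Direct shear f_v = P/L_w = 121×10³ / 480 = 252.1 N/mm (vertical).
Torsion M = P·e = 121×10³ × 155 = 18755000 N·mm.
Critical point at (x, y) = (97.5, 120) from centroid. f_tx = M·y/J = 327.7 N/mm; f_ty = M·x/J = 266.3 N/mm.
Resultant f_max = √[f_tx² + (f_v + f_ty)²] = √[327.7² + (252.1 + 266.3)²] = 613.3 N/mm.
Capacity per unit length: r_n/Ω = (1/2.0) × 0.6 × 620 × (0.707 × 4) = 526 N/mm.
613.3 > 526 → NOT adequate.

f_max ≈ 613 N/mm; NOT adequate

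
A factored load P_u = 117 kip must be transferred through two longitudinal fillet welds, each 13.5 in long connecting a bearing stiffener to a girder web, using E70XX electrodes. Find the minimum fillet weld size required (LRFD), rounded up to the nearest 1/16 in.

w = 1/4 in

E70XX → F_EXX = 70 ksi.
Total weld length L = 27 in.
Required throat t_e = P_u / (φ × 0.6 F_EXX × L) = 117 / (0.75 × 0.6 × 70 × 27) = 0.1376 in.
Required leg w = t_e / 0.707 = 0.1946 in → use 1/4 in.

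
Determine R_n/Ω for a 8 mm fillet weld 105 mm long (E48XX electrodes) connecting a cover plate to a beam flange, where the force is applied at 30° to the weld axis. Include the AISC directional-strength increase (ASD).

E48XX → F_EXX = 480 MPa.
t_e = 0.707 × 8 = 5.656 mm; A_we = 5.656 × 105 = 593.9 mm².
Directional factor: 1.0 + 0.5 sin^1.5(30°) = 1.177.
F_nw = 0.6 × 480 × 1.177 = 338.9 MPa.
R_n/Ω = (338.9 × 593.9) / 2.0 × 10⁻³ = 100.6 kN.

R_n/Ω ≈ 101 kN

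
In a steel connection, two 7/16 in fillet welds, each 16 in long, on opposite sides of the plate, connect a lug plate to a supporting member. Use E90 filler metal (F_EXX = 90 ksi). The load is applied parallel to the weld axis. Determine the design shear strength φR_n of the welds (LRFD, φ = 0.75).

φR_n ≈ 401 kip

Effective throat t_e = 0.707 × 0.4375 = 0.3093 in.
Total length L = 32 in; A_we = 0.3093 × 32 = 9.898 in².
F_nw = 0.6 F_EXX = 0.6 × 90 = 54 ksi.
φR_n = 0.75 × 54 × 9.898 = 400.9 kip.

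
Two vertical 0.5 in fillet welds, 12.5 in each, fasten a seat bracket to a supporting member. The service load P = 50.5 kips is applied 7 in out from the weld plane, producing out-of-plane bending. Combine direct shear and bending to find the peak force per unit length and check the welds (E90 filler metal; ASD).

f_max ≈ 7.08 kip/in; adequate

E90XX → F_EXX = 90 ksi.
L_w = 2 × 12.5 = 25 in; section modulus (unit throat) S = 2 × L²/6 = 52.08 in².
Direct shear f_v = P/L_w = 50.5/25 = 2.02 kip/in.
Moment M = P × e = 50.5 × 7 = 353.5 kip·in; bending f_b = M/S = 6.787 kip/in.
f_max = √(f_v² + f_b²) = √(2.02² + 6.787²) = 7.081 kip/in.
r_n/Ω = (1/2.0) × 0.6 × 90 × (0.707 × 0.5) = 9.544 kip/in → adequate.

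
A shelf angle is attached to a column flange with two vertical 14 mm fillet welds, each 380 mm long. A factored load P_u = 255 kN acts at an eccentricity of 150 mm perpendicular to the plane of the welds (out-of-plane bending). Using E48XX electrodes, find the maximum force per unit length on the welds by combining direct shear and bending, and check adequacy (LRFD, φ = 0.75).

f_max ≈ 863 N/mm; adequate

E48XX → F_EXX = 480 MPa.
L_w = 2 × 380 = 760 mm; section modulus (unit throat) S = 2 × L²/6 = 48130 mm².
Direct shear f_v = P/L_w = 255×10³/760 = 335.5 N/mm.
Moment M = P × e = 255×10³ × 150 = 38250000 N·mm; bending f_b = M/S = 794.7 N/mm.
f_max = √(f_v² + f_b²) = √(335.5² + 794.7²) = 862.6 N/mm.
φr_n = 0.75 × 0.6 × 480 × (0.707 × 14) = 2138 N/mm → adequate.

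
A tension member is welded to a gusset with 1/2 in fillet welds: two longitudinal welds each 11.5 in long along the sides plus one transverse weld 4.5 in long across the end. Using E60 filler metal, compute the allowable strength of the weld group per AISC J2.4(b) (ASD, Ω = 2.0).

E60XX → F_EXX = 60 ksi.
t_e = 0.707 × 0.5 = 0.3535 in.
R_nwl = 0.6 × 60 × 0.3535 × 23 = 292.7 kips (longitudinal, 2 welds).
R_nwt = 0.6 × 60 × 0.3535 × 4.5 = 57.27 kips (transverse, base value).
(i) R_nwl + R_nwt = 350 kips; (ii) 0.85 R_nwl + 1.5 R_nwt = 334.7 kips.
R_n = max = 350 kips [governs: (i)]; R_n/Ω = 175 kips.

R_n/Ω ≈ 175 kips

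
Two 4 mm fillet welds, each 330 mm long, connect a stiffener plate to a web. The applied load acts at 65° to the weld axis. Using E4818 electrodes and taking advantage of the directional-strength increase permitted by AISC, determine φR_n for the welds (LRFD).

φR_n ≈ 577 kN

E48XX → F_EXX = 480 MPa.
t_e = 0.707 × 4 = 2.828 mm; A_we = 2.828 × 660 = 1866 mm².
Directional factor: 1.0 + 0.5 sin^1.5(65°) = 1.431.
F_nw = 0.6 × 480 × 1.431 = 412.2 MPa.
φR_n = 0.75 × 412.2 × 1866 × 10⁻³ = 577.1 kN.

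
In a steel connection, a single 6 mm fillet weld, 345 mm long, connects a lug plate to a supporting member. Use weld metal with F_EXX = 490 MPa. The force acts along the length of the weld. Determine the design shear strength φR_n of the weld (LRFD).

Effective throat t_e = 0.707 × 6 = 4.242 mm.
Total length L = 345 mm; A_we = 4.242 × 345 = 1463 mm².
F_nw = 0.6 F_EXX = 0.6 × 490 = 294 MPa.
φR_n = 0.75 × 294 × 1463 × 10⁻³ = 322.7 kN.

φR_n ≈ 323 kN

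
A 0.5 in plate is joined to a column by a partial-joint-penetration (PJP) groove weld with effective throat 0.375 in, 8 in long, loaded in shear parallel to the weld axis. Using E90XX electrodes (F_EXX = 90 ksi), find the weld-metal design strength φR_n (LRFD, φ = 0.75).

Effective throat (given) t_e = 0.375 in.
A_we = 0.375 × 8 = 3 in².
F_nw = 0.6 F_EXX = 54 ksi.
φR_n = 0.75 × 54 × 3 = 121.5 kip.

φR_n ≈ 122 kip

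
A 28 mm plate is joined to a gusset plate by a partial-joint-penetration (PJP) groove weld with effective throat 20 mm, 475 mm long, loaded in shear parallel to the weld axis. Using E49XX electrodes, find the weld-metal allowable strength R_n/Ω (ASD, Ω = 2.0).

R_n/Ω ≈ 1400 kN

E49XX → F_EXX = 490 MPa.
Effective throat (given) t_e = 20 mm.
A_we = 20 × 475 = 9500 mm².
F_nw = 0.6 F_EXX = 294 MPa.
R_n/Ω = (294 × 9500) / 2.0 × 10⁻³ = 1396 kN.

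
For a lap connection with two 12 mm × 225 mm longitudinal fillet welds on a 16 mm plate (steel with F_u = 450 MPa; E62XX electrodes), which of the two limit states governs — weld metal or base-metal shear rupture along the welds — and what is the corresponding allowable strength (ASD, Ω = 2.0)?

R_n/Ω ≈ 710 kN (weld metal governs)

E62XX → F_EXX = 620 MPa.
t_e = 0.707 × 12 = 8.484 mm; L = 450 mm.
Weld metal: R_n/Ω = (1/2.0) × 0.6 × 620 × 8.484 × 450 × 10⁻³ = 710.1 kN.
Base metal (shear rupture): R_n/Ω = (1/2.0) × 0.6 × 450 × 16 × 450 × 10⁻³ = 972 kN.
Governing: weld metal.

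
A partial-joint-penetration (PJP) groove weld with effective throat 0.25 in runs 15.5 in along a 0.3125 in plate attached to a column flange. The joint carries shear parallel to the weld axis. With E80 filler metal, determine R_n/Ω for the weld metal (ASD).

E80XX → F_EXX = 80 ksi.
Effective throat (given) t_e = 0.25 in.
A_we = 0.25 × 15.5 = 3.875 in².
F_nw = 0.6 F_EXX = 48 ksi.
R_n/Ω = (48 × 3.875) / 2.0 = 93 kips.

R_n/Ω ≈ 93 kips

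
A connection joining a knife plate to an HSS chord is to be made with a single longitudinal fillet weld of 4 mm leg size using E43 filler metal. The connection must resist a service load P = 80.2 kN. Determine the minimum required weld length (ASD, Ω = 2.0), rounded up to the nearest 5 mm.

L = 220 mm

E43XX → F_EXX = 430 MPa.
Throat t_e = 0.707 × 4 = 2.828 mm.
r_n/Ω = (0.6 × 430 × 2.828) / 2.0 = 364.8 N/mm = 0.3648 kN/mm.
L_req = P / (r_n/Ω) = 80.2 / 0.3648 = 219.8 mm total.
Round up → use L = 220 mm.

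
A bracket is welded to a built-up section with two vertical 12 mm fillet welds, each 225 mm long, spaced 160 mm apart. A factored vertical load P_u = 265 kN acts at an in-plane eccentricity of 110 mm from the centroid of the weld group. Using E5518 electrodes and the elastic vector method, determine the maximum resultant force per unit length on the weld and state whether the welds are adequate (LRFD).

E55XX → F_EXX = 550 MPa.
Total weld length L_w = 450 mm. Treat welds as unit-width lines.
Polar moment about centroid: J = 2[d³/12 + d(b/2)²] = 2[225³/12 + 225×80²] = 4778000 mm³.
Direct shear f_v = P/L_w = 265×10³ / 450 = 588.9 N/mm (vertical).
Torsion M = P·e = 265×10³ × 110 = 29150000 N·mm.
Critical point at (x, y) = (80, 112.5) from centroid. f_tx = M·y/J = 686.3 N/mm; f_ty = M·x/J = 488 N/mm.
Resultant f_max = √[f_tx² + (f_v + f_ty)²] = √[686.3² + (588.9 + 488)²] = 1277 N/mm.
Capacity per unit length: φr_n = 0.75 × 0.6 × 550 × (0.707 × 12) = 2100 N/mm.
1277 ≤ 2100 → adequate.

f_max ≈ 1280 N/mm; adequate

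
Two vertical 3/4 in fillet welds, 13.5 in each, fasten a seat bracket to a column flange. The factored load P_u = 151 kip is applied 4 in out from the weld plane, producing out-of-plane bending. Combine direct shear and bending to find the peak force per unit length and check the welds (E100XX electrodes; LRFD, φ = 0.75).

f_max ≈ 11.4 kip/in; adequate

E100XX → F_EXX = 100 ksi.
L_w = 2 × 13.5 = 27 in; section modulus (unit throat) S = 2 × L²/6 = 60.75 in².
Direct shear f_v = P/L_w = 151/27 = 5.593 kip/in.
Moment M = P × e = 151 × 4 = 604 kip·in; bending f_b = M/S = 9.942 kip/in.
f_max = √(f_v² + f_b²) = √(5.593² + 9.942²) = 11.41 kip/in.
φr_n = 0.75 × 0.6 × 100 × (0.707 × 0.75) = 23.86 kip/in → adequate.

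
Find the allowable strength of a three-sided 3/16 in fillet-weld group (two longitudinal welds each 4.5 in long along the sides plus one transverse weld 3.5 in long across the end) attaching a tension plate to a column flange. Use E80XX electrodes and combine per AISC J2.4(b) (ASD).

E80XX → F_EXX = 80 ksi.
t_e = 0.707 × 0.1875 = 0.1326 in.
R_nwl = 0.6 × 80 × 0.1326 × 9 = 57.27 kip (longitudinal, 2 welds).
R_nwt = 0.6 × 80 × 0.1326 × 3.5 = 22.27 kip (transverse, base value).
(i) R_nwl + R_nwt = 79.54 kip; (ii) 0.85 R_nwl + 1.5 R_nwt = 82.08 kip.
R_n = max = 82.08 kip [governs: (ii)]; R_n/Ω = 41.04 kip.

R_n/Ω ≈ 41 kip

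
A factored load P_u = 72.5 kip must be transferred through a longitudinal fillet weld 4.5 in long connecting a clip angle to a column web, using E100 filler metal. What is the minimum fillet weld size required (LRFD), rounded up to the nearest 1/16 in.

w = 9/16 in

E100XX → F_EXX = 100 ksi.
Total weld length L = 4.5 in.
Required throat t_e = P_u / (φ × 0.6 F_EXX × L) = 72.5 / (0.75 × 0.6 × 100 × 4.5) = 0.358 in.
Required leg w = t_e / 0.707 = 0.5064 in → use 9/16 in.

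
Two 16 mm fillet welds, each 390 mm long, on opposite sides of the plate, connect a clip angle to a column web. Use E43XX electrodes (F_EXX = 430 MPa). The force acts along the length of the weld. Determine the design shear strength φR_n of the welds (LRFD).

Effective throat t_e = 0.707 × 16 = 11.31 mm.
Total length L = 780 mm; A_we = 11.31 × 780 = 8823 mm².
F_nw = 0.6 F_EXX = 0.6 × 430 = 258 MPa.
φR_n = 0.75 × 258 × 8823 × 10⁻³ = 1707 kN.

φR_n ≈ 1710 kN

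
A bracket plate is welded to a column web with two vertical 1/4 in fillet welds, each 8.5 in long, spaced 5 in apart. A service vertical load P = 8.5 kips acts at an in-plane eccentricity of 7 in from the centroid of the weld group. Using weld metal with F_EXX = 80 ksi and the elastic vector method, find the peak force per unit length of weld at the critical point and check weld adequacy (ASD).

Total weld length L_w = 17 in. Treat welds as unit-width lines.
Polar moment about centroid: J = 2[d³/12 + d(b/2)²] = 2[8.5³/12 + 8.5×2.5²] = 208.6 in³.
Direct shear f_v = P/L_w = 8.5 / 17 = 0.5 kip/in (vertical).
Torsion M = P·e = 8.5 × 7 = 59.5 kip·in.
Critical point at (x, y) = (2.5, 4.25) from centroid. f_tx = M·y/J = 1.212 kip/in; f_ty = M·x/J = 0.7131 kip/in.
Resultant f_max = √[f_tx² + (f_v + f_ty)²] = √[1.212² + (0.5 + 0.7131)²] = 1.715 kip/in.
Capacity per unit length: r_n/Ω = (1/2.0) × 0.6 × 80 × (0.707 × 0.25) = 4.242 kip/in.
1.715 ≤ 4.242 → adequate.

f_max ≈ 1.71 kip/in; adequate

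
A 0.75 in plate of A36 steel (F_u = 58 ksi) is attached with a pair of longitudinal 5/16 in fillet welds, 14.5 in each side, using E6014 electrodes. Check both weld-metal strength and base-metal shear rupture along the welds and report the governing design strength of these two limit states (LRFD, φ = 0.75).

φR_n ≈ 173 kip (weld metal governs)

E60XX → F_EXX = 60 ksi.
t_e = 0.707 × 0.3125 = 0.2209 in; L = 29 in.
Weld metal: φR_n = 0.75 × 0.6 × 60 × 0.2209 × 29 = 173 kip.
Base metal (shear rupture): φR_n = 0.75 × 0.6 × 58 × 0.75 × 29 = 567.7 kip.
Governing: weld metal.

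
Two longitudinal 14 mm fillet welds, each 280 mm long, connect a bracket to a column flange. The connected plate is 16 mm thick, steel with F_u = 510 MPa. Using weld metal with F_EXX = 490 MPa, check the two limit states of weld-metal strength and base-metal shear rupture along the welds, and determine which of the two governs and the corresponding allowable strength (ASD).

t_e = 0.707 × 14 = 9.898 mm; L = 560 mm.
Weld metal: R_n/Ω = (1/2.0) × 0.6 × 490 × 9.898 × 560 × 10⁻³ = 814.8 kN.
Base metal (shear rupture): R_n/Ω = (1/2.0) × 0.6 × 510 × 16 × 560 × 10⁻³ = 1371 kN.
Governing: weld metal.

R_n/Ω ≈ 815 kN (weld metal governs)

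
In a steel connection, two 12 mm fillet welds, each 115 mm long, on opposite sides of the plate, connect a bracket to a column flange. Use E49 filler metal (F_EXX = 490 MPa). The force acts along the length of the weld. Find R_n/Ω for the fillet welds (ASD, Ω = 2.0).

Effective throat t_e = 0.707 × 12 = 8.484 mm.
Total length L = 230 mm; A_we = 8.484 × 230 = 1951 mm².
F_nw = 0.6 F_EXX = 0.6 × 490 = 294 MPa.
R_n = 294 × 1951 × 10⁻³ = 573.7 kN; R_n/Ω = 573.7/2.0 = 286.8 kN.

R_n/Ω ≈ 287 kN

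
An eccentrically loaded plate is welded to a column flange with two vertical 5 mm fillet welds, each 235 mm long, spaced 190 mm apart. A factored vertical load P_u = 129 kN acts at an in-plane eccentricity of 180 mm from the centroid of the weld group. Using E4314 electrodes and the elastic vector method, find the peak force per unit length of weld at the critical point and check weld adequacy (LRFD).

E43XX → F_EXX = 430 MPa.
Total weld length L_w = 470 mm. Treat welds as unit-width lines.
Polar moment about centroid: J = 2[d³/12 + d(b/2)²] = 2[235³/12 + 235×95²] = 6405000 mm³.
Direct shear f_v = P/L_w = 129×10³ / 470 = 274.5 N/mm (vertical).
Torsion M = P·e = 129×10³ × 180 = 23220000 N·mm.
Critical point at (x, y) = (95, 117.5) from centroid. f_tx = M·y/J = 426 N/mm; f_ty = M·x/J = 344.4 N/mm.
Resultant f_max = √[f_tx² + (f_v + f_ty)²] = √[426² + (274.5 + 344.4)²] = 751.3 N/mm.
Capacity per unit length: φr_n = 0.75 × 0.6 × 430 × (0.707 × 5) = 684 N/mm.
751.3 > 684 → NOT adequate.

f_max ≈ 751 N/mm; NOT adequate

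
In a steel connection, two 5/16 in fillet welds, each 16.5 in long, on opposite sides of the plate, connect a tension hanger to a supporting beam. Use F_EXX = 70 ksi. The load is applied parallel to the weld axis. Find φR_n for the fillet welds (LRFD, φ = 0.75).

φR_n ≈ 230 kip

Effective throat t_e = 0.707 × 0.3125 = 0.2209 in.
Total length L = 33 in; A_we = 0.2209 × 33 = 7.291 in².
F_nw = 0.6 F_EXX = 0.6 × 70 = 42 ksi.
φR_n = 0.75 × 42 × 7.291 = 229.7 kip.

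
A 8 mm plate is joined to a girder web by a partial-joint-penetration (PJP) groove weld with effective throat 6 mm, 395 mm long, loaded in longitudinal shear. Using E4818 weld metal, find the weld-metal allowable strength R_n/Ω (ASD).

R_n/Ω ≈ 341 kN

E48XX → F_EXX = 480 MPa.
Effective throat (given) t_e = 6 mm.
A_we = 6 × 395 = 2370 mm².
F_nw = 0.6 F_EXX = 288 MPa.
R_n/Ω = (288 × 2370) / 2.0 × 10⁻³ = 341.3 kN.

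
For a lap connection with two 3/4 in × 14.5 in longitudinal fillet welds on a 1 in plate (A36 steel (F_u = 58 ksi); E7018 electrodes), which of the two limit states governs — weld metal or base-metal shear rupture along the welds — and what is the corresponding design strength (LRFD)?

E70XX → F_EXX = 70 ksi.
t_e = 0.707 × 0.75 = 0.5302 in; L = 29 in.
Weld metal: φR_n = 0.75 × 0.6 × 70 × 0.5302 × 29 = 484.4 kips.
Base metal (shear rupture): φR_n = 0.75 × 0.6 × 58 × 1 × 29 = 756.9 kips.
Governing: weld metal.

φR_n ≈ 484 kips (weld metal governs)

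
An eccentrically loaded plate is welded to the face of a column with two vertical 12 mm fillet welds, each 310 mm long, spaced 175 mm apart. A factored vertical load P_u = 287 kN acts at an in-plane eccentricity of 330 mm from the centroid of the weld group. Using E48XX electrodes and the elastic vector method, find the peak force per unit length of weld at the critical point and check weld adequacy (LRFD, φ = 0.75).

f_max ≈ 2000 N/mm; NOT adequate

E48XX → F_EXX = 480 MPa.
Total weld length L_w = 620 mm. Treat welds as unit-width lines.
Polar moment about centroid: J = 2[d³/12 + d(b/2)²] = 2[310³/12 + 310×87.5²] = 9712000 mm³.
Direct shear f_v = P/L_w = 287×10³ / 620 = 462.9 N/mm (vertical).
Torsion M = P·e = 287×10³ × 330 = 94710000 N·mm.
Critical point at (x, y) = (87.5, 155) from centroid. f_tx = M·y/J = 1512 N/mm; f_ty = M·x/J = 853.3 N/mm.
Resultant f_max = √[f_tx² + (f_v + f_ty)²] = √[1512² + (462.9 + 853.3)²] = 2004 N/mm.
Capacity per unit length: φr_n = 0.75 × 0.6 × 480 × (0.707 × 12) = 1833 N/mm.
2004 > 1833 → NOT adequate.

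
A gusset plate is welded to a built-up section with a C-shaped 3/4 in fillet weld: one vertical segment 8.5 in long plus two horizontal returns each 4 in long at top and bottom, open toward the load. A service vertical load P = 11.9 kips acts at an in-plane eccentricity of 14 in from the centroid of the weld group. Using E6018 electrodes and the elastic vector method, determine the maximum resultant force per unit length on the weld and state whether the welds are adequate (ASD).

E60XX → F_EXX = 60 ksi.
Total weld length L_w = 16.5 in. Treat welds as unit-width lines.
Centroid: x̄ = 2×4×2 / 16.5 = 0.9697 in from the vertical weld.
Polar moment about centroid: J = I_x + I_y = [8.5³/12 + 2×4×4.25²] + [8.5×0.9697² + 2(4³/12 + 4×1.03²)] = 222.8 in³.
Direct shear f_v = P/L_w = 11.9 / 16.5 = 0.7212 kip/in (vertical).
Torsion M = P·e = 11.9 × 14 = 166.6 kip·in.
Critical point at (x, y) = (3.03, 4.25) from centroid. f_tx = M·y/J = 3.178 kip/in; f_ty = M·x/J = 2.266 kip/in.
Resultant f_max = √[f_tx² + (f_v + f_ty)²] = √[3.178² + (0.7212 + 2.266)²] = 4.361 kip/in.
Capacity per unit length: r_n/Ω = (1/2.0) × 0.6 × 60 × (0.707 × 0.75) = 9.544 kip/in.
4.361 ≤ 9.544 → adequate.

f_max ≈ 4.36 kip/in; adequate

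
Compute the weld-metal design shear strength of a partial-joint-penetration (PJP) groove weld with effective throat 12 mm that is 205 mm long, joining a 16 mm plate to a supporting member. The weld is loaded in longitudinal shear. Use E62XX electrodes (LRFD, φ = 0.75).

φR_n ≈ 686 kN

E62XX → F_EXX = 620 MPa.
Effective throat (given) t_e = 12 mm.
A_we = 12 × 205 = 2460 mm².
F_nw = 0.6 F_EXX = 372 MPa.
φR_n = 0.75 × 372 × 2460 × 10⁻³ = 686.3 kN.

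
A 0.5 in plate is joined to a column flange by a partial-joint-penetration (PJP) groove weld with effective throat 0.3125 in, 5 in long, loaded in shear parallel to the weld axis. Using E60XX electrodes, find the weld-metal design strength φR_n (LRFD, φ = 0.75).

φR_n ≈ 42.2 kip

E60XX → F_EXX = 60 ksi.
Effective throat (given) t_e = 0.3125 in.
A_we = 0.3125 × 5 = 1.562 in².
F_nw = 0.6 F_EXX = 36 ksi.
φR_n = 0.75 × 36 × 1.562 = 42.19 kip.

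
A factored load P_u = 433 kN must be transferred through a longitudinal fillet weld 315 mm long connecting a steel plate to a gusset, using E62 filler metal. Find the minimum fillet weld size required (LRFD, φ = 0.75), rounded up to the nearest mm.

w = 7 mm

E62XX → F_EXX = 620 MPa.
Total weld length L = 315 mm.
Required throat t_e = P_u / (φ × 0.6 F_EXX × L) = 433 / (0.75 × 0.6 × 620 × 315 × 10⁻³) = 4.927 mm.
Required leg w = t_e / 0.707 = 6.969 mm → use 7 mm.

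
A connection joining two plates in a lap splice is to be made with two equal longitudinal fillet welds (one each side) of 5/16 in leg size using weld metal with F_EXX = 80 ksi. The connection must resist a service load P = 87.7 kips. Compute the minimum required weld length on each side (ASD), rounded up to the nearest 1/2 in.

L = 8.5 in on each side

Throat t_e = 0.707 × 0.3125 = 0.2209 in.
r_n/Ω = (0.6 × 80 × 0.2209) / 2.0 = 5.302 kip/in.
L_req = P / (r_n/Ω) = 87.7 / 5.302 = 16.54 in total.
Per side: 16.54 / 2 = 8.27 in.
Round up → use L = 8.5 in on each side.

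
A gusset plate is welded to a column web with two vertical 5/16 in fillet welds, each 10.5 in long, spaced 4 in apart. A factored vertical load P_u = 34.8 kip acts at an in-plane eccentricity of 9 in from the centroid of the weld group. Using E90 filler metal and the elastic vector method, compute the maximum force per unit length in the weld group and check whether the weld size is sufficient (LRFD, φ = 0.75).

f_max ≈ 7.11 kip/in; adequate

E90XX → F_EXX = 90 ksi.
Total weld length L_w = 21 in. Treat welds as unit-width lines.
Polar moment about centroid: J = 2[d³/12 + d(b/2)²] = 2[10.5³/12 + 10.5×2²] = 276.9 in³.
Direct shear f_v = P/L_w = 34.8 / 21 = 1.657 kip/in (vertical).
Torsion M = P·e = 34.8 × 9 = 313.2 kip·in.
Critical point at (x, y) = (2, 5.25) from centroid. f_tx = M·y/J = 5.937 kip/in; f_ty = M·x/J = 2.262 kip/in.
Resultant f_max = √[f_tx² + (f_v + f_ty)²] = √[5.937² + (1.657 + 2.262)²] = 7.114 kip/in.
Capacity per unit length: φr_n = 0.75 × 0.6 × 90 × (0.707 × 0.3125) = 8.948 kip/in.
7.114 ≤ 8.948 → adequate.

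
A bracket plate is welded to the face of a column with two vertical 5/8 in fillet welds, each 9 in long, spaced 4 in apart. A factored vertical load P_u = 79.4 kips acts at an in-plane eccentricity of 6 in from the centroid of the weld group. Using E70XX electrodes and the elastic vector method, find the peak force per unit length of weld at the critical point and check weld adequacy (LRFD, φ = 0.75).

f_max ≈ 14.5 kip/in; NOT adequate

E70XX → F_EXX = 70 ksi.
Total weld length L_w = 18 in. Treat welds as unit-width lines.
Polar moment about centroid: J = 2[d³/12 + d(b/2)²] = 2[9³/12 + 9×2²] = 193.5 in³.
Direct shear f_v = P/L_w = 79.4 / 18 = 4.411 kip/in (vertical).
Torsion M = P·e = 79.4 × 6 = 476.4 kip·in.
Critical point at (x, y) = (2, 4.5) from centroid. f_tx = M·y/J = 11.08 kip/in; f_ty = M·x/J = 4.924 kip/in.
Resultant f_max = √[f_tx² + (f_v + f_ty)²] = √[11.08² + (4.411 + 4.924)²] = 14.49 kip/in.
Capacity per unit length: φr_n = 0.75 × 0.6 × 70 × (0.707 × 0.625) = 13.92 kip/in.
14.49 > 13.92 → NOT adequate.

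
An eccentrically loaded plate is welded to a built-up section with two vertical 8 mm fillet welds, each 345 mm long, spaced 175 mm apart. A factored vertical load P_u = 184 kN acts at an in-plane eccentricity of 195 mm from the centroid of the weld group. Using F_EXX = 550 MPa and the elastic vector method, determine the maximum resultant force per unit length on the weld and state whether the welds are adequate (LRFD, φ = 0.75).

f_max ≈ 733 N/mm; adequate

Total weld length L_w = 690 mm. Treat welds as unit-width lines.
Polar moment about centroid: J = 2[d³/12 + d(b/2)²] = 2[345³/12 + 345×87.5²] = 12130000 mm³.
Direct shear f_v = P/L_w = 184×10³ / 690 = 266.7 N/mm (vertical).
Torsion M = P·e = 184×10³ × 195 = 35880000 N·mm.
Critical point at (x, y) = (87.5, 172.5) from centroid. f_tx = M·y/J = 510.4 N/mm; f_ty = M·x/J = 258.9 N/mm.
Resultant f_max = √[f_tx² + (f_v + f_ty)²] = √[510.4² + (266.7 + 258.9)²] = 732.6 N/mm.
Capacity per unit length: φr_n = 0.75 × 0.6 × 550 × (0.707 × 8) = 1400 N/mm.
732.6 ≤ 1400 → adequate.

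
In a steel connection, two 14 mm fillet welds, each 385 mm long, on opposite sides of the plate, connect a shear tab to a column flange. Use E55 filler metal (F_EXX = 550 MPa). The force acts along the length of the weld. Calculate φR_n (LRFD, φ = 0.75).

Effective throat t_e = 0.707 × 14 = 9.898 mm.
Total length L = 770 mm; A_we = 9.898 × 770 = 7621 mm².
F_nw = 0.6 F_EXX = 0.6 × 550 = 330 MPa.
φR_n = 0.75 × 330 × 7621 × 10⁻³ = 1886 kN.

φR_n ≈ 1890 kN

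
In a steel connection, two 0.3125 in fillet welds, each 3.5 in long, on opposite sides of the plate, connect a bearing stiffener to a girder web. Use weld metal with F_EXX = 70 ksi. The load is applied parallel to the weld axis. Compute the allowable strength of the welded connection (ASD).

Effective throat t_e = 0.707 × 0.3125 = 0.2209 in.
Total length L = 7 in; A_we = 0.2209 × 7 = 1.547 in².
F_nw = 0.6 F_EXX = 0.6 × 70 = 42 ksi.
R_n = 42 × 1.547 = 64.96 kips; R_n/Ω = 64.96/2.0 = 32.48 kips.

R_n/Ω ≈ 32.5 kips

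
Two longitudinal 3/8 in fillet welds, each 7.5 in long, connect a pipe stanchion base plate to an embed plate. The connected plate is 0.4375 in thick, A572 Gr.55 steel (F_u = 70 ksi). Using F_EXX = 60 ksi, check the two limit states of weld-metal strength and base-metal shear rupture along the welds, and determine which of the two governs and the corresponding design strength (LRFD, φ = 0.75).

t_e = 0.707 × 0.375 = 0.2651 in; L = 15 in.
Weld metal: φR_n = 0.75 × 0.6 × 60 × 0.2651 × 15 = 107.4 kips.
Base metal (shear rupture): φR_n = 0.75 × 0.6 × 70 × 0.4375 × 15 = 206.7 kips.
Governing: weld metal.

φR_n ≈ 107 kips (weld metal governs)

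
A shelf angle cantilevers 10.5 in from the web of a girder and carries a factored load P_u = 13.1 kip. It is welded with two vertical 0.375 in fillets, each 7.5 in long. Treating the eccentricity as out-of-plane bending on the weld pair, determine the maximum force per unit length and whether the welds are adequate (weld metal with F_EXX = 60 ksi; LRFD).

f_max ≈ 7.39 kip/in; NOT adequate

L_w = 2 × 7.5 = 15 in; section modulus (unit throat) S = 2 × L²/6 = 18.75 in².
Direct shear f_v = P/L_w = 13.1/15 = 0.8733 kip/in.
Moment M = P × e = 13.1 × 10.5 = 137.55 kip·in; bending f_b = M/S = 7.336 kip/in.
f_max = √(f_v² + f_b²) = √(0.8733² + 7.336²) = 7.388 kip/in.
φr_n = 0.75 × 0.6 × 60 × (0.707 × 0.375) = 7.158 kip/in → NOT adequate.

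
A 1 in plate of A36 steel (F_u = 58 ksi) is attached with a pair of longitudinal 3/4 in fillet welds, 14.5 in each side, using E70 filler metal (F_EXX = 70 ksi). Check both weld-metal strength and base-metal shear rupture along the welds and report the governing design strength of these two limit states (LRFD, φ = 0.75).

t_e = 0.707 × 0.75 = 0.5302 in; L = 29 in.
Weld metal: φR_n = 0.75 × 0.6 × 70 × 0.5302 × 29 = 484.4 kip.
Base metal (shear rupture): φR_n = 0.75 × 0.6 × 58 × 1 × 29 = 756.9 kip.
Governing: weld metal.

φR_n ≈ 484 kip (weld metal governs)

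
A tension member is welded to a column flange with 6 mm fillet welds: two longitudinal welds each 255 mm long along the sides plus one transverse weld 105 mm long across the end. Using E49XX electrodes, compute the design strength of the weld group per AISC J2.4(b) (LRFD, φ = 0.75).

φR_n ≈ 575 kN

E49XX → F_EXX = 490 MPa.
t_e = 0.707 × 6 = 4.242 mm.
R_nwl = 0.6 × 490 × 4.242 × 510 × 10⁻³ = 636 kN (longitudinal, 2 welds).
R_nwt = 0.6 × 490 × 4.242 × 105 × 10⁻³ = 131 kN (transverse, base value).
(i) R_nwl + R_nwt = 767 kN; (ii) 0.85 R_nwl + 1.5 R_nwt = 737.1 kN.
R_n = max = 767 kN [governs: (i)]; φR_n = 575.2 kN.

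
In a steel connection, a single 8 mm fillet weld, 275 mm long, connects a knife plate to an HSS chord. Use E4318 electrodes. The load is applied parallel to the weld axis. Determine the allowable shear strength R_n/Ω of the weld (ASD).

R_n/Ω ≈ 201 kN

E43XX → F_EXX = 430 MPa.
Effective throat t_e = 0.707 × 8 = 5.656 mm.
Total length L = 275 mm; A_we = 5.656 × 275 = 1555 mm².
F_nw = 0.6 F_EXX = 0.6 × 430 = 258 MPa.
R_n = 258 × 1555 × 10⁻³ = 401.3 kN; R_n/Ω = 401.3/2.0 = 200.6 kN.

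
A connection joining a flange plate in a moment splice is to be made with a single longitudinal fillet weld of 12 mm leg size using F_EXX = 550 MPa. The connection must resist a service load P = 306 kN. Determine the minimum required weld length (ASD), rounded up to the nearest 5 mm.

Throat t_e = 0.707 × 12 = 8.484 mm.
r_n/Ω = (0.6 × 550 × 8.484) / 2.0 = 1400 N/mm = 1.4 kN/mm.
L_req = P / (r_n/Ω) = 306 / 1.4 = 218.6 mm total.
Round up → use L = 220 mm.

L = 220 mm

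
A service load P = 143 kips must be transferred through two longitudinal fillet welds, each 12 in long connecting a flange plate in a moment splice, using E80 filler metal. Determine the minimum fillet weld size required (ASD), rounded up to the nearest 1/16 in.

E80XX → F_EXX = 80 ksi.
Total weld length L = 24 in.
Required throat t_e = P × Ω / (0.6 F_EXX × L) = 143 × 2.0 / (0.6 × 80 × 24) = 0.2483 in.
Required leg w = t_e / 0.707 = 0.3512 in → use 3/8 in.

w = 3/8 in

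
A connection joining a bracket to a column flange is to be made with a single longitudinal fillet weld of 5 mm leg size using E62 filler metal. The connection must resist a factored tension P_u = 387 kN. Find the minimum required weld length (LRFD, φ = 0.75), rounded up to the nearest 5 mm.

L = 395 mm

E62XX → F_EXX = 620 MPa.
Throat t_e = 0.707 × 5 = 3.535 mm.
φr_n = 0.75 × 0.6 × 620 × 3.535 × 10⁻³ = 0.9863 kN/mm.
L_req = P_u / φr_n = 387 / 0.9863 = 392.4 mm total.
Round up → use L = 395 mm.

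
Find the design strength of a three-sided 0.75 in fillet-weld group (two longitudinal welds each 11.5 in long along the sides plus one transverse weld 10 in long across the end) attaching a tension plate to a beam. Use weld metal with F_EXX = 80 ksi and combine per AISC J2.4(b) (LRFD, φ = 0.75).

φR_n ≈ 660 kips

t_e = 0.707 × 0.75 = 0.5302 in.
R_nwl = 0.6 × 80 × 0.5302 × 23 = 585.4 kips (longitudinal, 2 welds).
R_nwt = 0.6 × 80 × 0.5302 × 10 = 254.5 kips (transverse, base value).
(i) R_nwl + R_nwt = 839.9 kips; (ii) 0.85 R_nwl + 1.5 R_nwt = 879.4 kips.
R_n = max = 879.4 kips [governs: (ii)]; φR_n = 659.5 kips.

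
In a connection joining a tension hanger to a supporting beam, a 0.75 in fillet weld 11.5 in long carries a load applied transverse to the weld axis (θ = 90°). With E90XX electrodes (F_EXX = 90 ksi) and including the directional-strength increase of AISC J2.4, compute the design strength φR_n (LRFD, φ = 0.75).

φR_n ≈ 370 kips

t_e = 0.707 × 0.75 = 0.5302 in; A_we = 0.5302 × 11.5 = 6.098 in².
Directional factor: 1.0 + 0.5 sin^1.5(90°) = 1.5.
F_nw = 0.6 × 90 × 1.5 = 81 ksi.
φR_n = 0.75 × 81 × 6.098 = 370.4 kips.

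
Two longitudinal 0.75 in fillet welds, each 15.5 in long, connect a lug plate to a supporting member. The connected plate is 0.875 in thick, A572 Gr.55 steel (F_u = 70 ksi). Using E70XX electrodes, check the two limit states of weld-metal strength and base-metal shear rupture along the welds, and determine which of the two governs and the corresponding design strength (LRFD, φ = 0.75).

φR_n ≈ 518 kip (weld metal governs)

E70XX → F_EXX = 70 ksi.
t_e = 0.707 × 0.75 = 0.5302 in; L = 31 in.
Weld metal: φR_n = 0.75 × 0.6 × 70 × 0.5302 × 31 = 517.8 kip.
Base metal (shear rupture): φR_n = 0.75 × 0.6 × 70 × 0.875 × 31 = 854.4 kip.
Governing: weld metal.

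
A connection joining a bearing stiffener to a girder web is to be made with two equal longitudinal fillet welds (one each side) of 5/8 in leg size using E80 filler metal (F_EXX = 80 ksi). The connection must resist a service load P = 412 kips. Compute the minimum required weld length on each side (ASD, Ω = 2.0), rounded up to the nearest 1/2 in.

Throat t_e = 0.707 × 0.625 = 0.4419 in.
r_n/Ω = (0.6 × 80 × 0.4419) / 2.0 = 10.6 kip/in.
L_req = P / (r_n/Ω) = 412 / 10.6 = 38.85 in total.
Per side: 38.85 / 2 = 19.42 in.
Round up → use L = 19.5 in on each side.

L = 19.5 in on each side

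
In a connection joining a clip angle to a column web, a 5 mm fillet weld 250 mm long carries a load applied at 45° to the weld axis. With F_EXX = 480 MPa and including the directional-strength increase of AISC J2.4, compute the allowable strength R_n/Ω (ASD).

t_e = 0.707 × 5 = 3.535 mm; A_we = 3.535 × 250 = 883.7 mm².
Directional factor: 1.0 + 0.5 sin^1.5(45°) = 1.297.
F_nw = 0.6 × 480 × 1.297 = 373.6 MPa.
R_n/Ω = (373.6 × 883.7) / 2.0 × 10⁻³ = 165.1 kN.

R_n/Ω ≈ 165 kN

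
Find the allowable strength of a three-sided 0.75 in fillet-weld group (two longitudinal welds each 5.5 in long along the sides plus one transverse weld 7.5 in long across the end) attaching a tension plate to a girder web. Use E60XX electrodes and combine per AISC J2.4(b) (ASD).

R_n/Ω ≈ 197 kips

E60XX → F_EXX = 60 ksi.
t_e = 0.707 × 0.75 = 0.5302 in.
R_nwl = 0.6 × 60 × 0.5302 × 11 = 210 kips (longitudinal, 2 welds).
R_nwt = 0.6 × 60 × 0.5302 × 7.5 = 143.2 kips (transverse, base value).
(i) R_nwl + R_nwt = 353.1 kips; (ii) 0.85 R_nwl + 1.5 R_nwt = 393.2 kips.
R_n = max = 393.2 kips [governs: (ii)]; R_n/Ω = 196.6 kips.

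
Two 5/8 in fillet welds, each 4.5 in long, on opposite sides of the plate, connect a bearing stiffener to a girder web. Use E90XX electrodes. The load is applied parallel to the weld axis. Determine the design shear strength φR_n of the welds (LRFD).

φR_n ≈ 161 kips

E90XX → F_EXX = 90 ksi.
Effective throat t_e = 0.707 × 0.625 = 0.4419 in.
Total length L = 9 in; A_we = 0.4419 × 9 = 3.977 in².
F_nw = 0.6 F_EXX = 0.6 × 90 = 54 ksi.
φR_n = 0.75 × 54 × 3.977 = 161.1 kips.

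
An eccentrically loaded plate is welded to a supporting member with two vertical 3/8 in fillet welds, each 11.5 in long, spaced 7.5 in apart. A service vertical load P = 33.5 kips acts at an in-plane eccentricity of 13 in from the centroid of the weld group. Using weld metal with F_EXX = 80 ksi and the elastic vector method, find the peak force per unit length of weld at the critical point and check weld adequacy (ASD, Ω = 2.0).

f_max ≈ 6.1 kip/in; adequate

Total weld length L_w = 23 in. Treat welds as unit-width lines.
Polar moment about centroid: J = 2[d³/12 + d(b/2)²] = 2[11.5³/12 + 11.5×3.75²] = 576.9 in³.
Direct shear f_v = P/L_w = 33.5 / 23 = 1.457 kip/in (vertical).
Torsion M = P·e = 33.5 × 13 = 435.5 kip·in.
Critical point at (x, y) = (3.75, 5.75) from centroid. f_tx = M·y/J = 4.341 kip/in; f_ty = M·x/J = 2.831 kip/in.
Resultant f_max = √[f_tx² + (f_v + f_ty)²] = √[4.341² + (1.457 + 2.831)²] = 6.101 kip/in.
Capacity per unit length: r_n/Ω = (1/2.0) × 0.6 × 80 × (0.707 × 0.375) = 6.363 kip/in.
6.101 ≤ 6.363 → adequate.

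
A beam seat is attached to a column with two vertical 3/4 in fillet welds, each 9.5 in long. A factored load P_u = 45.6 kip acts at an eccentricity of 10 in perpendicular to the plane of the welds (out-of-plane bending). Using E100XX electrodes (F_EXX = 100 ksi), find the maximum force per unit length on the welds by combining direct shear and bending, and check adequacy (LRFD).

f_max ≈ 15.3 kip/in; adequate

L_w = 2 × 9.5 = 19 in; section modulus (unit throat) S = 2 × L²/6 = 30.08 in².
Direct shear f_v = P/L_w = 45.6/19 = 2.4 kip/in.
Moment M = P × e = 45.6 × 10 = 456 kip·in; bending f_b = M/S = 15.16 kip/in.
f_max = √(f_v² + f_b²) = √(2.4² + 15.16²) = 15.35 kip/in.
φr_n = 0.75 × 0.6 × 100 × (0.707 × 0.75) = 23.86 kip/in → adequate.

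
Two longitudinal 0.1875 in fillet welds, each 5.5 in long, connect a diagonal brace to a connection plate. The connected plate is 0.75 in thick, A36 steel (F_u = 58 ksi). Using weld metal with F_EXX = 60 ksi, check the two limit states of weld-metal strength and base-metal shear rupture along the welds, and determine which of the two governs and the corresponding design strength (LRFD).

φR_n ≈ 39.4 kip (weld metal governs)

t_e = 0.707 × 0.1875 = 0.1326 in; L = 11 in.
Weld metal: φR_n = 0.75 × 0.6 × 60 × 0.1326 × 11 = 39.37 kip.
Base metal (shear rupture): φR_n = 0.75 × 0.6 × 58 × 0.75 × 11 = 215.3 kip.
Governing: weld metal.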